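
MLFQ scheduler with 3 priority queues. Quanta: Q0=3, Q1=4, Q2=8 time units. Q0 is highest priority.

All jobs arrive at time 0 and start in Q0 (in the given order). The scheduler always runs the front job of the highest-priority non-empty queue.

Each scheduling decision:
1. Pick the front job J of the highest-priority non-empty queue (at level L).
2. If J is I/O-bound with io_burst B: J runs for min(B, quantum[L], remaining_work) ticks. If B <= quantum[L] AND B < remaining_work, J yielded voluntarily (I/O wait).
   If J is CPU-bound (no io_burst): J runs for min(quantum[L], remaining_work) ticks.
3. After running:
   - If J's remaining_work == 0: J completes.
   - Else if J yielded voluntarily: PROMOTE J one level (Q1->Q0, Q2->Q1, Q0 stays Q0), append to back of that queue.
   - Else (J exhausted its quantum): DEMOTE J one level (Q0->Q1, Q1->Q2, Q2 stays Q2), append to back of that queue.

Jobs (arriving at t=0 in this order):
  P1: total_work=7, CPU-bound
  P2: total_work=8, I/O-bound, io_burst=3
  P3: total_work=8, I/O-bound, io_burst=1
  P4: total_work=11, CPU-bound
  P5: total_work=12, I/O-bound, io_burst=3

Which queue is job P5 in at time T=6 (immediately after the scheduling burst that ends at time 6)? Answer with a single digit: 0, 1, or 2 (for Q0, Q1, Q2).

t=0-3: P1@Q0 runs 3, rem=4, quantum used, demote→Q1. Q0=[P2,P3,P4,P5] Q1=[P1] Q2=[]
t=3-6: P2@Q0 runs 3, rem=5, I/O yield, promote→Q0. Q0=[P3,P4,P5,P2] Q1=[P1] Q2=[]
t=6-7: P3@Q0 runs 1, rem=7, I/O yield, promote→Q0. Q0=[P4,P5,P2,P3] Q1=[P1] Q2=[]
t=7-10: P4@Q0 runs 3, rem=8, quantum used, demote→Q1. Q0=[P5,P2,P3] Q1=[P1,P4] Q2=[]
t=10-13: P5@Q0 runs 3, rem=9, I/O yield, promote→Q0. Q0=[P2,P3,P5] Q1=[P1,P4] Q2=[]
t=13-16: P2@Q0 runs 3, rem=2, I/O yield, promote→Q0. Q0=[P3,P5,P2] Q1=[P1,P4] Q2=[]
t=16-17: P3@Q0 runs 1, rem=6, I/O yield, promote→Q0. Q0=[P5,P2,P3] Q1=[P1,P4] Q2=[]
t=17-20: P5@Q0 runs 3, rem=6, I/O yield, promote→Q0. Q0=[P2,P3,P5] Q1=[P1,P4] Q2=[]
t=20-22: P2@Q0 runs 2, rem=0, completes. Q0=[P3,P5] Q1=[P1,P4] Q2=[]
t=22-23: P3@Q0 runs 1, rem=5, I/O yield, promote→Q0. Q0=[P5,P3] Q1=[P1,P4] Q2=[]
t=23-26: P5@Q0 runs 3, rem=3, I/O yield, promote→Q0. Q0=[P3,P5] Q1=[P1,P4] Q2=[]
t=26-27: P3@Q0 runs 1, rem=4, I/O yield, promote→Q0. Q0=[P5,P3] Q1=[P1,P4] Q2=[]
t=27-30: P5@Q0 runs 3, rem=0, completes. Q0=[P3] Q1=[P1,P4] Q2=[]
t=30-31: P3@Q0 runs 1, rem=3, I/O yield, promote→Q0. Q0=[P3] Q1=[P1,P4] Q2=[]
t=31-32: P3@Q0 runs 1, rem=2, I/O yield, promote→Q0. Q0=[P3] Q1=[P1,P4] Q2=[]
t=32-33: P3@Q0 runs 1, rem=1, I/O yield, promote→Q0. Q0=[P3] Q1=[P1,P4] Q2=[]
t=33-34: P3@Q0 runs 1, rem=0, completes. Q0=[] Q1=[P1,P4] Q2=[]
t=34-38: P1@Q1 runs 4, rem=0, completes. Q0=[] Q1=[P4] Q2=[]
t=38-42: P4@Q1 runs 4, rem=4, quantum used, demote→Q2. Q0=[] Q1=[] Q2=[P4]
t=42-46: P4@Q2 runs 4, rem=0, completes. Q0=[] Q1=[] Q2=[]

Answer: 0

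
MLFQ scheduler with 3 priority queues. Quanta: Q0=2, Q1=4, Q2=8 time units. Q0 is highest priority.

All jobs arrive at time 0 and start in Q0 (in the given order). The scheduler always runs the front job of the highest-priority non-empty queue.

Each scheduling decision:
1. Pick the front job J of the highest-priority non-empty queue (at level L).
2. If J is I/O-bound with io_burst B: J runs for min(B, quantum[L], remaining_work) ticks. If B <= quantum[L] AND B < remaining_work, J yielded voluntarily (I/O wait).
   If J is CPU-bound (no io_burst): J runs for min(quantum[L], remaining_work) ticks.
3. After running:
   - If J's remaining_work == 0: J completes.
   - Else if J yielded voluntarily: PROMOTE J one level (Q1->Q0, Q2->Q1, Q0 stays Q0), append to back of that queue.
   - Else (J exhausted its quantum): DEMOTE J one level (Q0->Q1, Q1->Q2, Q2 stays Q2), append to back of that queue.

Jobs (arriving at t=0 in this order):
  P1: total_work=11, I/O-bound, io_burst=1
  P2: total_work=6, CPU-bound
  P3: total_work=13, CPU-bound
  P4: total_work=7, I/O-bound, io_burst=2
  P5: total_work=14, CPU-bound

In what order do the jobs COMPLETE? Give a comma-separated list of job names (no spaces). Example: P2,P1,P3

Answer: P4,P1,P2,P3,P5

Derivation:
t=0-1: P1@Q0 runs 1, rem=10, I/O yield, promote→Q0. Q0=[P2,P3,P4,P5,P1] Q1=[] Q2=[]
t=1-3: P2@Q0 runs 2, rem=4, quantum used, demote→Q1. Q0=[P3,P4,P5,P1] Q1=[P2] Q2=[]
t=3-5: P3@Q0 runs 2, rem=11, quantum used, demote→Q1. Q0=[P4,P5,P1] Q1=[P2,P3] Q2=[]
t=5-7: P4@Q0 runs 2, rem=5, I/O yield, promote→Q0. Q0=[P5,P1,P4] Q1=[P2,P3] Q2=[]
t=7-9: P5@Q0 runs 2, rem=12, quantum used, demote→Q1. Q0=[P1,P4] Q1=[P2,P3,P5] Q2=[]
t=9-10: P1@Q0 runs 1, rem=9, I/O yield, promote→Q0. Q0=[P4,P1] Q1=[P2,P3,P5] Q2=[]
t=10-12: P4@Q0 runs 2, rem=3, I/O yield, promote→Q0. Q0=[P1,P4] Q1=[P2,P3,P5] Q2=[]
t=12-13: P1@Q0 runs 1, rem=8, I/O yield, promote→Q0. Q0=[P4,P1] Q1=[P2,P3,P5] Q2=[]
t=13-15: P4@Q0 runs 2, rem=1, I/O yield, promote→Q0. Q0=[P1,P4] Q1=[P2,P3,P5] Q2=[]
t=15-16: P1@Q0 runs 1, rem=7, I/O yield, promote→Q0. Q0=[P4,P1] Q1=[P2,P3,P5] Q2=[]
t=16-17: P4@Q0 runs 1, rem=0, completes. Q0=[P1] Q1=[P2,P3,P5] Q2=[]
t=17-18: P1@Q0 runs 1, rem=6, I/O yield, promote→Q0. Q0=[P1] Q1=[P2,P3,P5] Q2=[]
t=18-19: P1@Q0 runs 1, rem=5, I/O yield, promote→Q0. Q0=[P1] Q1=[P2,P3,P5] Q2=[]
t=19-20: P1@Q0 runs 1, rem=4, I/O yield, promote→Q0. Q0=[P1] Q1=[P2,P3,P5] Q2=[]
t=20-21: P1@Q0 runs 1, rem=3, I/O yield, promote→Q0. Q0=[P1] Q1=[P2,P3,P5] Q2=[]
t=21-22: P1@Q0 runs 1, rem=2, I/O yield, promote→Q0. Q0=[P1] Q1=[P2,P3,P5] Q2=[]
t=22-23: P1@Q0 runs 1, rem=1, I/O yield, promote→Q0. Q0=[P1] Q1=[P2,P3,P5] Q2=[]
t=23-24: P1@Q0 runs 1, rem=0, completes. Q0=[] Q1=[P2,P3,P5] Q2=[]
t=24-28: P2@Q1 runs 4, rem=0, completes. Q0=[] Q1=[P3,P5] Q2=[]
t=28-32: P3@Q1 runs 4, rem=7, quantum used, demote→Q2. Q0=[] Q1=[P5] Q2=[P3]
t=32-36: P5@Q1 runs 4, rem=8, quantum used, demote→Q2. Q0=[] Q1=[] Q2=[P3,P5]
t=36-43: P3@Q2 runs 7, rem=0, completes. Q0=[] Q1=[] Q2=[P5]
t=43-51: P5@Q2 runs 8, rem=0, completes. Q0=[] Q1=[] Q2=[]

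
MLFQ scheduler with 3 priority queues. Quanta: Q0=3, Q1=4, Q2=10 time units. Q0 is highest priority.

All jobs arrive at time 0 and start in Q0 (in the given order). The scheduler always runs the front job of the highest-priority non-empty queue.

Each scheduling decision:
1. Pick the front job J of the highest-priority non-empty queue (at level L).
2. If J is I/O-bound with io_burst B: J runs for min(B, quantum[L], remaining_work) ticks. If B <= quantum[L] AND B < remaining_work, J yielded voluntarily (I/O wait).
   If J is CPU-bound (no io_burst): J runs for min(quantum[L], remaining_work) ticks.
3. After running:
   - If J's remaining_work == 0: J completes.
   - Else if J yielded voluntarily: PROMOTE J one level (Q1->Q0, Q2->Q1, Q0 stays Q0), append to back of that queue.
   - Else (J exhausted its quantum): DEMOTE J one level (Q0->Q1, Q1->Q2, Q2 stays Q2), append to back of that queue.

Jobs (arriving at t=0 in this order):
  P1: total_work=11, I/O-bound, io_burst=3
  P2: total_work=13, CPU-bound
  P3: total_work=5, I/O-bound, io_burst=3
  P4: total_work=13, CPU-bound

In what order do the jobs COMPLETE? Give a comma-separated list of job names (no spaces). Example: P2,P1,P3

Answer: P3,P1,P2,P4

Derivation:
t=0-3: P1@Q0 runs 3, rem=8, I/O yield, promote→Q0. Q0=[P2,P3,P4,P1] Q1=[] Q2=[]
t=3-6: P2@Q0 runs 3, rem=10, quantum used, demote→Q1. Q0=[P3,P4,P1] Q1=[P2] Q2=[]
t=6-9: P3@Q0 runs 3, rem=2, I/O yield, promote→Q0. Q0=[P4,P1,P3] Q1=[P2] Q2=[]
t=9-12: P4@Q0 runs 3, rem=10, quantum used, demote→Q1. Q0=[P1,P3] Q1=[P2,P4] Q2=[]
t=12-15: P1@Q0 runs 3, rem=5, I/O yield, promote→Q0. Q0=[P3,P1] Q1=[P2,P4] Q2=[]
t=15-17: P3@Q0 runs 2, rem=0, completes. Q0=[P1] Q1=[P2,P4] Q2=[]
t=17-20: P1@Q0 runs 3, rem=2, I/O yield, promote→Q0. Q0=[P1] Q1=[P2,P4] Q2=[]
t=20-22: P1@Q0 runs 2, rem=0, completes. Q0=[] Q1=[P2,P4] Q2=[]
t=22-26: P2@Q1 runs 4, rem=6, quantum used, demote→Q2. Q0=[] Q1=[P4] Q2=[P2]
t=26-30: P4@Q1 runs 4, rem=6, quantum used, demote→Q2. Q0=[] Q1=[] Q2=[P2,P4]
t=30-36: P2@Q2 runs 6, rem=0, completes. Q0=[] Q1=[] Q2=[P4]
t=36-42: P4@Q2 runs 6, rem=0, completes. Q0=[] Q1=[] Q2=[]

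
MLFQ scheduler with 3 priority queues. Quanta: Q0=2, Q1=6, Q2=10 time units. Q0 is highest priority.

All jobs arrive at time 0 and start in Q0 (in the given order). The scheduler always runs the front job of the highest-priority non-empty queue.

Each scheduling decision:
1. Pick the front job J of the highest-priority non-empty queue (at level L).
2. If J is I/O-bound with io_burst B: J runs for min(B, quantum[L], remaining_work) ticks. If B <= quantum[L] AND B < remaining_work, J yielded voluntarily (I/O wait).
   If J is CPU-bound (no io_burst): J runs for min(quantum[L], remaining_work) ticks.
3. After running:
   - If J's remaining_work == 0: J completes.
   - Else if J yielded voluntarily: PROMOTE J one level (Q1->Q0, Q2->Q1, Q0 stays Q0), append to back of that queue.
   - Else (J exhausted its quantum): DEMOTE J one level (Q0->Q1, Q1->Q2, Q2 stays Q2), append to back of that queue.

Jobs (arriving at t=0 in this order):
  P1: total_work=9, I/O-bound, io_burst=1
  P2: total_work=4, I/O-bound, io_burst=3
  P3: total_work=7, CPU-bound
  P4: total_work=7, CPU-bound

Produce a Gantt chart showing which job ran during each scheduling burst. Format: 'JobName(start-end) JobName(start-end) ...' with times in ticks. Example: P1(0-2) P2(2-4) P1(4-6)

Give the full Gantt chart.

t=0-1: P1@Q0 runs 1, rem=8, I/O yield, promote→Q0. Q0=[P2,P3,P4,P1] Q1=[] Q2=[]
t=1-3: P2@Q0 runs 2, rem=2, quantum used, demote→Q1. Q0=[P3,P4,P1] Q1=[P2] Q2=[]
t=3-5: P3@Q0 runs 2, rem=5, quantum used, demote→Q1. Q0=[P4,P1] Q1=[P2,P3] Q2=[]
t=5-7: P4@Q0 runs 2, rem=5, quantum used, demote→Q1. Q0=[P1] Q1=[P2,P3,P4] Q2=[]
t=7-8: P1@Q0 runs 1, rem=7, I/O yield, promote→Q0. Q0=[P1] Q1=[P2,P3,P4] Q2=[]
t=8-9: P1@Q0 runs 1, rem=6, I/O yield, promote→Q0. Q0=[P1] Q1=[P2,P3,P4] Q2=[]
t=9-10: P1@Q0 runs 1, rem=5, I/O yield, promote→Q0. Q0=[P1] Q1=[P2,P3,P4] Q2=[]
t=10-11: P1@Q0 runs 1, rem=4, I/O yield, promote→Q0. Q0=[P1] Q1=[P2,P3,P4] Q2=[]
t=11-12: P1@Q0 runs 1, rem=3, I/O yield, promote→Q0. Q0=[P1] Q1=[P2,P3,P4] Q2=[]
t=12-13: P1@Q0 runs 1, rem=2, I/O yield, promote→Q0. Q0=[P1] Q1=[P2,P3,P4] Q2=[]
t=13-14: P1@Q0 runs 1, rem=1, I/O yield, promote→Q0. Q0=[P1] Q1=[P2,P3,P4] Q2=[]
t=14-15: P1@Q0 runs 1, rem=0, completes. Q0=[] Q1=[P2,P3,P4] Q2=[]
t=15-17: P2@Q1 runs 2, rem=0, completes. Q0=[] Q1=[P3,P4] Q2=[]
t=17-22: P3@Q1 runs 5, rem=0, completes. Q0=[] Q1=[P4] Q2=[]
t=22-27: P4@Q1 runs 5, rem=0, completes. Q0=[] Q1=[] Q2=[]

Answer: P1(0-1) P2(1-3) P3(3-5) P4(5-7) P1(7-8) P1(8-9) P1(9-10) P1(10-11) P1(11-12) P1(12-13) P1(13-14) P1(14-15) P2(15-17) P3(17-22) P4(22-27)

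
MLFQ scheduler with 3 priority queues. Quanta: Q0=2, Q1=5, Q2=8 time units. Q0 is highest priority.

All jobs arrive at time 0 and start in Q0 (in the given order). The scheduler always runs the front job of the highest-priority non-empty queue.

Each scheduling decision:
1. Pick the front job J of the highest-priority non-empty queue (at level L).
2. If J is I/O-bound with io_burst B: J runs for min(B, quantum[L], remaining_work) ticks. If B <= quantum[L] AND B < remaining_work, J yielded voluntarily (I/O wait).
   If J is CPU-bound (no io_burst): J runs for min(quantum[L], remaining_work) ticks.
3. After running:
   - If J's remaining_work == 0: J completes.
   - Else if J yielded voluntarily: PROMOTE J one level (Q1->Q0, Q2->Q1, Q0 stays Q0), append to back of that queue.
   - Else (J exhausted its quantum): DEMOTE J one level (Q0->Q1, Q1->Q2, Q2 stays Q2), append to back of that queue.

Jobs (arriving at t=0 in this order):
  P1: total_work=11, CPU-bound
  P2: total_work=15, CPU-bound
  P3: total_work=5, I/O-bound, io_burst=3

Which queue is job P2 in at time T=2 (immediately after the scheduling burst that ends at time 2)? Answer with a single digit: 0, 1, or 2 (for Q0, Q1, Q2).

t=0-2: P1@Q0 runs 2, rem=9, quantum used, demote→Q1. Q0=[P2,P3] Q1=[P1] Q2=[]
t=2-4: P2@Q0 runs 2, rem=13, quantum used, demote→Q1. Q0=[P3] Q1=[P1,P2] Q2=[]
t=4-6: P3@Q0 runs 2, rem=3, quantum used, demote→Q1. Q0=[] Q1=[P1,P2,P3] Q2=[]
t=6-11: P1@Q1 runs 5, rem=4, quantum used, demote→Q2. Q0=[] Q1=[P2,P3] Q2=[P1]
t=11-16: P2@Q1 runs 5, rem=8, quantum used, demote→Q2. Q0=[] Q1=[P3] Q2=[P1,P2]
t=16-19: P3@Q1 runs 3, rem=0, completes. Q0=[] Q1=[] Q2=[P1,P2]
t=19-23: P1@Q2 runs 4, rem=0, completes. Q0=[] Q1=[] Q2=[P2]
t=23-31: P2@Q2 runs 8, rem=0, completes. Q0=[] Q1=[] Q2=[]

Answer: 0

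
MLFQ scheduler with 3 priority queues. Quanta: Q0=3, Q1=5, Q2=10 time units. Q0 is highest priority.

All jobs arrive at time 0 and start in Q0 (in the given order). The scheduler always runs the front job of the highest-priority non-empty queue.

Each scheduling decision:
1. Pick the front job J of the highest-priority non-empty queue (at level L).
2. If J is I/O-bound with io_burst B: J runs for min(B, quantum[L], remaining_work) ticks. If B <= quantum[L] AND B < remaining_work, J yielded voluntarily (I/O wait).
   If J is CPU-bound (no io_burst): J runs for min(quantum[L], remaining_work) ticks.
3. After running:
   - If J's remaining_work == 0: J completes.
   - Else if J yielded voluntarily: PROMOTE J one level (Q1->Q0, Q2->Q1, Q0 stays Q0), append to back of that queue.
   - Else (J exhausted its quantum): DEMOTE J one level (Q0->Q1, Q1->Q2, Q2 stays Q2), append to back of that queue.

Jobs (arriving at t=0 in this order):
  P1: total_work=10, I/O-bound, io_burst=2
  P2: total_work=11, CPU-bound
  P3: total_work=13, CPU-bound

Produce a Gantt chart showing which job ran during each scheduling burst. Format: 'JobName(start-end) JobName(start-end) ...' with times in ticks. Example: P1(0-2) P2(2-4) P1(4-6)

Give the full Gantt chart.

t=0-2: P1@Q0 runs 2, rem=8, I/O yield, promote→Q0. Q0=[P2,P3,P1] Q1=[] Q2=[]
t=2-5: P2@Q0 runs 3, rem=8, quantum used, demote→Q1. Q0=[P3,P1] Q1=[P2] Q2=[]
t=5-8: P3@Q0 runs 3, rem=10, quantum used, demote→Q1. Q0=[P1] Q1=[P2,P3] Q2=[]
t=8-10: P1@Q0 runs 2, rem=6, I/O yield, promote→Q0. Q0=[P1] Q1=[P2,P3] Q2=[]
t=10-12: P1@Q0 runs 2, rem=4, I/O yield, promote→Q0. Q0=[P1] Q1=[P2,P3] Q2=[]
t=12-14: P1@Q0 runs 2, rem=2, I/O yield, promote→Q0. Q0=[P1] Q1=[P2,P3] Q2=[]
t=14-16: P1@Q0 runs 2, rem=0, completes. Q0=[] Q1=[P2,P3] Q2=[]
t=16-21: P2@Q1 runs 5, rem=3, quantum used, demote→Q2. Q0=[] Q1=[P3] Q2=[P2]
t=21-26: P3@Q1 runs 5, rem=5, quantum used, demote→Q2. Q0=[] Q1=[] Q2=[P2,P3]
t=26-29: P2@Q2 runs 3, rem=0, completes. Q0=[] Q1=[] Q2=[P3]
t=29-34: P3@Q2 runs 5, rem=0, completes. Q0=[] Q1=[] Q2=[]

Answer: P1(0-2) P2(2-5) P3(5-8) P1(8-10) P1(10-12) P1(12-14) P1(14-16) P2(16-21) P3(21-26) P2(26-29) P3(29-34)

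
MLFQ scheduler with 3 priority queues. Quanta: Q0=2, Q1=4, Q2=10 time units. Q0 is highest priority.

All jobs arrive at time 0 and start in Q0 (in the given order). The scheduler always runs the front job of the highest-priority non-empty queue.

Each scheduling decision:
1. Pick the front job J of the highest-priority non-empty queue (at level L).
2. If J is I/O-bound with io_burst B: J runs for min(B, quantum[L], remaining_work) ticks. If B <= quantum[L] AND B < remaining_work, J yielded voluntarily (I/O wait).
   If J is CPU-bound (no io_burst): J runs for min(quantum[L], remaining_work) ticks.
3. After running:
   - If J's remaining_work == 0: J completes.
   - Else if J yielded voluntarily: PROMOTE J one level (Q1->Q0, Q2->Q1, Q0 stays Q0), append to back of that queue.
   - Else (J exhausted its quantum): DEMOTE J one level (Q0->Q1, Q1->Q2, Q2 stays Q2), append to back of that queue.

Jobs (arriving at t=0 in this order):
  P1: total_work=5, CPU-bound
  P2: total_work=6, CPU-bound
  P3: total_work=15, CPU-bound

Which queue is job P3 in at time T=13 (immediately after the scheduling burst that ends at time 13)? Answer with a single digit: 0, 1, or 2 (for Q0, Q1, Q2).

Answer: 1

Derivation:
t=0-2: P1@Q0 runs 2, rem=3, quantum used, demote→Q1. Q0=[P2,P3] Q1=[P1] Q2=[]
t=2-4: P2@Q0 runs 2, rem=4, quantum used, demote→Q1. Q0=[P3] Q1=[P1,P2] Q2=[]
t=4-6: P3@Q0 runs 2, rem=13, quantum used, demote→Q1. Q0=[] Q1=[P1,P2,P3] Q2=[]
t=6-9: P1@Q1 runs 3, rem=0, completes. Q0=[] Q1=[P2,P3] Q2=[]
t=9-13: P2@Q1 runs 4, rem=0, completes. Q0=[] Q1=[P3] Q2=[]
t=13-17: P3@Q1 runs 4, rem=9, quantum used, demote→Q2. Q0=[] Q1=[] Q2=[P3]
t=17-26: P3@Q2 runs 9, rem=0, completes. Q0=[] Q1=[] Q2=[]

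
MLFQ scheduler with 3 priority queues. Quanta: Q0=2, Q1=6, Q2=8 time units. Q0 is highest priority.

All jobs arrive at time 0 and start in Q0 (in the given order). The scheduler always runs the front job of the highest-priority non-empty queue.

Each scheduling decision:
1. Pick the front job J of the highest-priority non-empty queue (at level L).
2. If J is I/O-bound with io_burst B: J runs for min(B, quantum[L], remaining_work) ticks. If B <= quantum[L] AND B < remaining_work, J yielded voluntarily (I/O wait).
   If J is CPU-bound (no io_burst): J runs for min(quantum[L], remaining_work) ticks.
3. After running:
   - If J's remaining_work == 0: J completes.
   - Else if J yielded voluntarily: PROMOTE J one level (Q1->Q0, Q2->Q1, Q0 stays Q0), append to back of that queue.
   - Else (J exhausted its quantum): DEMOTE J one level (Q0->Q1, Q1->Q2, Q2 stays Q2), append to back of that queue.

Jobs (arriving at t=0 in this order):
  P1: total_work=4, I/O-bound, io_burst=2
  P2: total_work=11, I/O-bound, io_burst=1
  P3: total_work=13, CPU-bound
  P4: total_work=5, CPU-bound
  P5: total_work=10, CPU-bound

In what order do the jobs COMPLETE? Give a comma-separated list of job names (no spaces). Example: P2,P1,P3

t=0-2: P1@Q0 runs 2, rem=2, I/O yield, promote→Q0. Q0=[P2,P3,P4,P5,P1] Q1=[] Q2=[]
t=2-3: P2@Q0 runs 1, rem=10, I/O yield, promote→Q0. Q0=[P3,P4,P5,P1,P2] Q1=[] Q2=[]
t=3-5: P3@Q0 runs 2, rem=11, quantum used, demote→Q1. Q0=[P4,P5,P1,P2] Q1=[P3] Q2=[]
t=5-7: P4@Q0 runs 2, rem=3, quantum used, demote→Q1. Q0=[P5,P1,P2] Q1=[P3,P4] Q2=[]
t=7-9: P5@Q0 runs 2, rem=8, quantum used, demote→Q1. Q0=[P1,P2] Q1=[P3,P4,P5] Q2=[]
t=9-11: P1@Q0 runs 2, rem=0, completes. Q0=[P2] Q1=[P3,P4,P5] Q2=[]
t=11-12: P2@Q0 runs 1, rem=9, I/O yield, promote→Q0. Q0=[P2] Q1=[P3,P4,P5] Q2=[]
t=12-13: P2@Q0 runs 1, rem=8, I/O yield, promote→Q0. Q0=[P2] Q1=[P3,P4,P5] Q2=[]
t=13-14: P2@Q0 runs 1, rem=7, I/O yield, promote→Q0. Q0=[P2] Q1=[P3,P4,P5] Q2=[]
t=14-15: P2@Q0 runs 1, rem=6, I/O yield, promote→Q0. Q0=[P2] Q1=[P3,P4,P5] Q2=[]
t=15-16: P2@Q0 runs 1, rem=5, I/O yield, promote→Q0. Q0=[P2] Q1=[P3,P4,P5] Q2=[]
t=16-17: P2@Q0 runs 1, rem=4, I/O yield, promote→Q0. Q0=[P2] Q1=[P3,P4,P5] Q2=[]
t=17-18: P2@Q0 runs 1, rem=3, I/O yield, promote→Q0. Q0=[P2] Q1=[P3,P4,P5] Q2=[]
t=18-19: P2@Q0 runs 1, rem=2, I/O yield, promote→Q0. Q0=[P2] Q1=[P3,P4,P5] Q2=[]
t=19-20: P2@Q0 runs 1, rem=1, I/O yield, promote→Q0. Q0=[P2] Q1=[P3,P4,P5] Q2=[]
t=20-21: P2@Q0 runs 1, rem=0, completes. Q0=[] Q1=[P3,P4,P5] Q2=[]
t=21-27: P3@Q1 runs 6, rem=5, quantum used, demote→Q2. Q0=[] Q1=[P4,P5] Q2=[P3]
t=27-30: P4@Q1 runs 3, rem=0, completes. Q0=[] Q1=[P5] Q2=[P3]
t=30-36: P5@Q1 runs 6, rem=2, quantum used, demote→Q2. Q0=[] Q1=[] Q2=[P3,P5]
t=36-41: P3@Q2 runs 5, rem=0, completes. Q0=[] Q1=[] Q2=[P5]
t=41-43: P5@Q2 runs 2, rem=0, completes. Q0=[] Q1=[] Q2=[]

Answer: P1,P2,P4,P3,P5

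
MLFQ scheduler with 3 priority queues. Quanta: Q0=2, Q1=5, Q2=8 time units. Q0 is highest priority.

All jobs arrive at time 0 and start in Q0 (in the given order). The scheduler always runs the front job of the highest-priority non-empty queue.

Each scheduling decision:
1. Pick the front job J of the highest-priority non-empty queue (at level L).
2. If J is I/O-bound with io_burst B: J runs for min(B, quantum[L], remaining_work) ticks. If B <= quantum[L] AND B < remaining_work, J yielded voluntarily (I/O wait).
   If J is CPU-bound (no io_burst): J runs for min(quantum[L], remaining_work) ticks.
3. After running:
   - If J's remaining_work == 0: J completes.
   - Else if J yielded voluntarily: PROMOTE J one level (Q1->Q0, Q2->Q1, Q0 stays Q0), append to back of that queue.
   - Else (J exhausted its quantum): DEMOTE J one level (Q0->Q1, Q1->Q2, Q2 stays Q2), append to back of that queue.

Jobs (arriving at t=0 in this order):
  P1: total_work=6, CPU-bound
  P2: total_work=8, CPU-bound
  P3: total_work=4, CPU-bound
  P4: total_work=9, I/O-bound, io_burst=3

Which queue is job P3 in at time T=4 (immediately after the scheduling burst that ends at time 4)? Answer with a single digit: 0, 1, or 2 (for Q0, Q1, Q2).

t=0-2: P1@Q0 runs 2, rem=4, quantum used, demote→Q1. Q0=[P2,P3,P4] Q1=[P1] Q2=[]
t=2-4: P2@Q0 runs 2, rem=6, quantum used, demote→Q1. Q0=[P3,P4] Q1=[P1,P2] Q2=[]
t=4-6: P3@Q0 runs 2, rem=2, quantum used, demote→Q1. Q0=[P4] Q1=[P1,P2,P3] Q2=[]
t=6-8: P4@Q0 runs 2, rem=7, quantum used, demote→Q1. Q0=[] Q1=[P1,P2,P3,P4] Q2=[]
t=8-12: P1@Q1 runs 4, rem=0, completes. Q0=[] Q1=[P2,P3,P4] Q2=[]
t=12-17: P2@Q1 runs 5, rem=1, quantum used, demote→Q2. Q0=[] Q1=[P3,P4] Q2=[P2]
t=17-19: P3@Q1 runs 2, rem=0, completes. Q0=[] Q1=[P4] Q2=[P2]
t=19-22: P4@Q1 runs 3, rem=4, I/O yield, promote→Q0. Q0=[P4] Q1=[] Q2=[P2]
t=22-24: P4@Q0 runs 2, rem=2, quantum used, demote→Q1. Q0=[] Q1=[P4] Q2=[P2]
t=24-26: P4@Q1 runs 2, rem=0, completes. Q0=[] Q1=[] Q2=[P2]
t=26-27: P2@Q2 runs 1, rem=0, completes. Q0=[] Q1=[] Q2=[]

Answer: 0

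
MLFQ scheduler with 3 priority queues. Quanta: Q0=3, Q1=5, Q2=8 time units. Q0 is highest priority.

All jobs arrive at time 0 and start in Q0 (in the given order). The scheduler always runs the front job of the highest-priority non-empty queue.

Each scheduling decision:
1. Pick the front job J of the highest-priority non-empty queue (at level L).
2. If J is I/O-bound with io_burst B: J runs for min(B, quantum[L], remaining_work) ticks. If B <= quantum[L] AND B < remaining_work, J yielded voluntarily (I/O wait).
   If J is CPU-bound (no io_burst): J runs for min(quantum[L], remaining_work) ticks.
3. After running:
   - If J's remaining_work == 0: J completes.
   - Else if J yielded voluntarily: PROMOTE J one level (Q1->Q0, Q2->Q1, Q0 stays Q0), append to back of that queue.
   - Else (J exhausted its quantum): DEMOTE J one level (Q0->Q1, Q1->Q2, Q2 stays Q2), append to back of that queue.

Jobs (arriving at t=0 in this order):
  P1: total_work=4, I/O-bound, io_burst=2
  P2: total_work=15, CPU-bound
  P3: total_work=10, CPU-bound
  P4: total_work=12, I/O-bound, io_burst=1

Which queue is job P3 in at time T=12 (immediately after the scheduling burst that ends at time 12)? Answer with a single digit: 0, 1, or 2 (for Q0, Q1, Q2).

t=0-2: P1@Q0 runs 2, rem=2, I/O yield, promote→Q0. Q0=[P2,P3,P4,P1] Q1=[] Q2=[]
t=2-5: P2@Q0 runs 3, rem=12, quantum used, demote→Q1. Q0=[P3,P4,P1] Q1=[P2] Q2=[]
t=5-8: P3@Q0 runs 3, rem=7, quantum used, demote→Q1. Q0=[P4,P1] Q1=[P2,P3] Q2=[]
t=8-9: P4@Q0 runs 1, rem=11, I/O yield, promote→Q0. Q0=[P1,P4] Q1=[P2,P3] Q2=[]
t=9-11: P1@Q0 runs 2, rem=0, completes. Q0=[P4] Q1=[P2,P3] Q2=[]
t=11-12: P4@Q0 runs 1, rem=10, I/O yield, promote→Q0. Q0=[P4] Q1=[P2,P3] Q2=[]
t=12-13: P4@Q0 runs 1, rem=9, I/O yield, promote→Q0. Q0=[P4] Q1=[P2,P3] Q2=[]
t=13-14: P4@Q0 runs 1, rem=8, I/O yield, promote→Q0. Q0=[P4] Q1=[P2,P3] Q2=[]
t=14-15: P4@Q0 runs 1, rem=7, I/O yield, promote→Q0. Q0=[P4] Q1=[P2,P3] Q2=[]
t=15-16: P4@Q0 runs 1, rem=6, I/O yield, promote→Q0. Q0=[P4] Q1=[P2,P3] Q2=[]
t=16-17: P4@Q0 runs 1, rem=5, I/O yield, promote→Q0. Q0=[P4] Q1=[P2,P3] Q2=[]
t=17-18: P4@Q0 runs 1, rem=4, I/O yield, promote→Q0. Q0=[P4] Q1=[P2,P3] Q2=[]
t=18-19: P4@Q0 runs 1, rem=3, I/O yield, promote→Q0. Q0=[P4] Q1=[P2,P3] Q2=[]
t=19-20: P4@Q0 runs 1, rem=2, I/O yield, promote→Q0. Q0=[P4] Q1=[P2,P3] Q2=[]
t=20-21: P4@Q0 runs 1, rem=1, I/O yield, promote→Q0. Q0=[P4] Q1=[P2,P3] Q2=[]
t=21-22: P4@Q0 runs 1, rem=0, completes. Q0=[] Q1=[P2,P3] Q2=[]
t=22-27: P2@Q1 runs 5, rem=7, quantum used, demote→Q2. Q0=[] Q1=[P3] Q2=[P2]
t=27-32: P3@Q1 runs 5, rem=2, quantum used, demote→Q2. Q0=[] Q1=[] Q2=[P2,P3]
t=32-39: P2@Q2 runs 7, rem=0, completes. Q0=[] Q1=[] Q2=[P3]
t=39-41: P3@Q2 runs 2, rem=0, completes. Q0=[] Q1=[] Q2=[]

Answer: 1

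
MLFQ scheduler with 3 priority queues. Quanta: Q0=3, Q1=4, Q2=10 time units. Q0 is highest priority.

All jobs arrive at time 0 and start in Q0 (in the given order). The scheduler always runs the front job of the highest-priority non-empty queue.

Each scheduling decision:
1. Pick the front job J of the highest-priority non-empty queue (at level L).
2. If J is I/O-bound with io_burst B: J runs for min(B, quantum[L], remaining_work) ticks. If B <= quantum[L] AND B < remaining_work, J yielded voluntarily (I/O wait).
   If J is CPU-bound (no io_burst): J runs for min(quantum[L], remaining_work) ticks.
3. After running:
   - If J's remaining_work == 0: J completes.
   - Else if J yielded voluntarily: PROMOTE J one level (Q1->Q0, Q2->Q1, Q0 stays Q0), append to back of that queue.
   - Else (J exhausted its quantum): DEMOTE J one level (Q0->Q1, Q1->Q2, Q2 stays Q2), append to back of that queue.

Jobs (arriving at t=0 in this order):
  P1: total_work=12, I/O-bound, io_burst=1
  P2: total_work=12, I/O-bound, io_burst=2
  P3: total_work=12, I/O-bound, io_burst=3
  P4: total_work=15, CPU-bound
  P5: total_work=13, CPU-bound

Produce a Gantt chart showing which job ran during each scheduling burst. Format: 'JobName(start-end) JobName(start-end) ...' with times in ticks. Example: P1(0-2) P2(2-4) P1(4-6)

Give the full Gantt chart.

Answer: P1(0-1) P2(1-3) P3(3-6) P4(6-9) P5(9-12) P1(12-13) P2(13-15) P3(15-18) P1(18-19) P2(19-21) P3(21-24) P1(24-25) P2(25-27) P3(27-30) P1(30-31) P2(31-33) P1(33-34) P2(34-36) P1(36-37) P1(37-38) P1(38-39) P1(39-40) P1(40-41) P1(41-42) P4(42-46) P5(46-50) P4(50-58) P5(58-64)

Derivation:
t=0-1: P1@Q0 runs 1, rem=11, I/O yield, promote→Q0. Q0=[P2,P3,P4,P5,P1] Q1=[] Q2=[]
t=1-3: P2@Q0 runs 2, rem=10, I/O yield, promote→Q0. Q0=[P3,P4,P5,P1,P2] Q1=[] Q2=[]
t=3-6: P3@Q0 runs 3, rem=9, I/O yield, promote→Q0. Q0=[P4,P5,P1,P2,P3] Q1=[] Q2=[]
t=6-9: P4@Q0 runs 3, rem=12, quantum used, demote→Q1. Q0=[P5,P1,P2,P3] Q1=[P4] Q2=[]
t=9-12: P5@Q0 runs 3, rem=10, quantum used, demote→Q1. Q0=[P1,P2,P3] Q1=[P4,P5] Q2=[]
t=12-13: P1@Q0 runs 1, rem=10, I/O yield, promote→Q0. Q0=[P2,P3,P1] Q1=[P4,P5] Q2=[]
t=13-15: P2@Q0 runs 2, rem=8, I/O yield, promote→Q0. Q0=[P3,P1,P2] Q1=[P4,P5] Q2=[]
t=15-18: P3@Q0 runs 3, rem=6, I/O yield, promote→Q0. Q0=[P1,P2,P3] Q1=[P4,P5] Q2=[]
t=18-19: P1@Q0 runs 1, rem=9, I/O yield, promote→Q0. Q0=[P2,P3,P1] Q1=[P4,P5] Q2=[]
t=19-21: P2@Q0 runs 2, rem=6, I/O yield, promote→Q0. Q0=[P3,P1,P2] Q1=[P4,P5] Q2=[]
t=21-24: P3@Q0 runs 3, rem=3, I/O yield, promote→Q0. Q0=[P1,P2,P3] Q1=[P4,P5] Q2=[]
t=24-25: P1@Q0 runs 1, rem=8, I/O yield, promote→Q0. Q0=[P2,P3,P1] Q1=[P4,P5] Q2=[]
t=25-27: P2@Q0 runs 2, rem=4, I/O yield, promote→Q0. Q0=[P3,P1,P2] Q1=[P4,P5] Q2=[]
t=27-30: P3@Q0 runs 3, rem=0, completes. Q0=[P1,P2] Q1=[P4,P5] Q2=[]
t=30-31: P1@Q0 runs 1, rem=7, I/O yield, promote→Q0. Q0=[P2,P1] Q1=[P4,P5] Q2=[]
t=31-33: P2@Q0 runs 2, rem=2, I/O yield, promote→Q0. Q0=[P1,P2] Q1=[P4,P5] Q2=[]
t=33-34: P1@Q0 runs 1, rem=6, I/O yield, promote→Q0. Q0=[P2,P1] Q1=[P4,P5] Q2=[]
t=34-36: P2@Q0 runs 2, rem=0, completes. Q0=[P1] Q1=[P4,P5] Q2=[]
t=36-37: P1@Q0 runs 1, rem=5, I/O yield, promote→Q0. Q0=[P1] Q1=[P4,P5] Q2=[]
t=37-38: P1@Q0 runs 1, rem=4, I/O yield, promote→Q0. Q0=[P1] Q1=[P4,P5] Q2=[]
t=38-39: P1@Q0 runs 1, rem=3, I/O yield, promote→Q0. Q0=[P1] Q1=[P4,P5] Q2=[]
t=39-40: P1@Q0 runs 1, rem=2, I/O yield, promote→Q0. Q0=[P1] Q1=[P4,P5] Q2=[]
t=40-41: P1@Q0 runs 1, rem=1, I/O yield, promote→Q0. Q0=[P1] Q1=[P4,P5] Q2=[]
t=41-42: P1@Q0 runs 1, rem=0, completes. Q0=[] Q1=[P4,P5] Q2=[]
t=42-46: P4@Q1 runs 4, rem=8, quantum used, demote→Q2. Q0=[] Q1=[P5] Q2=[P4]
t=46-50: P5@Q1 runs 4, rem=6, quantum used, demote→Q2. Q0=[] Q1=[] Q2=[P4,P5]
t=50-58: P4@Q2 runs 8, rem=0, completes. Q0=[] Q1=[] Q2=[P5]
t=58-64: P5@Q2 runs 6, rem=0, completes. Q0=[] Q1=[] Q2=[]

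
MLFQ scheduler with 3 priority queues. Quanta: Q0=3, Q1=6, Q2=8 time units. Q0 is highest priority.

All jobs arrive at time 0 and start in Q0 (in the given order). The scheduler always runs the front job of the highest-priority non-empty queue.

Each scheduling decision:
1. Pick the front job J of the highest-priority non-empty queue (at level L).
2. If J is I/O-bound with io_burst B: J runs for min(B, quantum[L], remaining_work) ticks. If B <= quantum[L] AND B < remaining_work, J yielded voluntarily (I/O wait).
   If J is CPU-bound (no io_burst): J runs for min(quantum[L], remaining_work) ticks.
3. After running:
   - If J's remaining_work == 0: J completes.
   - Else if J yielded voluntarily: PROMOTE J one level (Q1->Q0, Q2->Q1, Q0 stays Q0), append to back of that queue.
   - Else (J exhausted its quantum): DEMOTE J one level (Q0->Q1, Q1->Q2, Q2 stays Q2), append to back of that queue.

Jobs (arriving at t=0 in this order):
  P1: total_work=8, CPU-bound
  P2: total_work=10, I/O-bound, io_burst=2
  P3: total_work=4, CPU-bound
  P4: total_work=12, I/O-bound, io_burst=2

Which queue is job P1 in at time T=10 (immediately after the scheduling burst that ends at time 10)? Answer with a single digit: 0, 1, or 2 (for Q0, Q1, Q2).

Answer: 1

Derivation:
t=0-3: P1@Q0 runs 3, rem=5, quantum used, demote→Q1. Q0=[P2,P3,P4] Q1=[P1] Q2=[]
t=3-5: P2@Q0 runs 2, rem=8, I/O yield, promote→Q0. Q0=[P3,P4,P2] Q1=[P1] Q2=[]
t=5-8: P3@Q0 runs 3, rem=1, quantum used, demote→Q1. Q0=[P4,P2] Q1=[P1,P3] Q2=[]
t=8-10: P4@Q0 runs 2, rem=10, I/O yield, promote→Q0. Q0=[P2,P4] Q1=[P1,P3] Q2=[]
t=10-12: P2@Q0 runs 2, rem=6, I/O yield, promote→Q0. Q0=[P4,P2] Q1=[P1,P3] Q2=[]
t=12-14: P4@Q0 runs 2, rem=8, I/O yield, promote→Q0. Q0=[P2,P4] Q1=[P1,P3] Q2=[]
t=14-16: P2@Q0 runs 2, rem=4, I/O yield, promote→Q0. Q0=[P4,P2] Q1=[P1,P3] Q2=[]
t=16-18: P4@Q0 runs 2, rem=6, I/O yield, promote→Q0. Q0=[P2,P4] Q1=[P1,P3] Q2=[]
t=18-20: P2@Q0 runs 2, rem=2, I/O yield, promote→Q0. Q0=[P4,P2] Q1=[P1,P3] Q2=[]
t=20-22: P4@Q0 runs 2, rem=4, I/O yield, promote→Q0. Q0=[P2,P4] Q1=[P1,P3] Q2=[]
t=22-24: P2@Q0 runs 2, rem=0, completes. Q0=[P4] Q1=[P1,P3] Q2=[]
t=24-26: P4@Q0 runs 2, rem=2, I/O yield, promote→Q0. Q0=[P4] Q1=[P1,P3] Q2=[]
t=26-28: P4@Q0 runs 2, rem=0, completes. Q0=[] Q1=[P1,P3] Q2=[]
t=28-33: P1@Q1 runs 5, rem=0, completes. Q0=[] Q1=[P3] Q2=[]
t=33-34: P3@Q1 runs 1, rem=0, completes. Q0=[] Q1=[] Q2=[]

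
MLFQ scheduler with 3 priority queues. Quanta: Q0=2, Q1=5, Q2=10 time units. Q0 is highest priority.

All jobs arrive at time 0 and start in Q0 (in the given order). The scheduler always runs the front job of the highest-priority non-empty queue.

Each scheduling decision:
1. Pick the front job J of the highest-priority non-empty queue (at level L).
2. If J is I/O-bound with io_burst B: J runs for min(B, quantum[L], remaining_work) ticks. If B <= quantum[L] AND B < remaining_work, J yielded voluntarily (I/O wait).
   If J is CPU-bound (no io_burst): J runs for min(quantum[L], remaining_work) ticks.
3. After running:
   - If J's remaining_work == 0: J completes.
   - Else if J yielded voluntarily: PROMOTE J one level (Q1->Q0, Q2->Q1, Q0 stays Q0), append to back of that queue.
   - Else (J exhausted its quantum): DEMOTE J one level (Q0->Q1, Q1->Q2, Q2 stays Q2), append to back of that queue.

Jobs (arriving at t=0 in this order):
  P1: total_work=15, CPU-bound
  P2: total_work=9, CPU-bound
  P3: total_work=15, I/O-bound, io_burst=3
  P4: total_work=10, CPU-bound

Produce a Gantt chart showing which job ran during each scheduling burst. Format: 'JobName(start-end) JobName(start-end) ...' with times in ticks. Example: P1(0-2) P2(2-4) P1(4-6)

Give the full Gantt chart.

t=0-2: P1@Q0 runs 2, rem=13, quantum used, demote→Q1. Q0=[P2,P3,P4] Q1=[P1] Q2=[]
t=2-4: P2@Q0 runs 2, rem=7, quantum used, demote→Q1. Q0=[P3,P4] Q1=[P1,P2] Q2=[]
t=4-6: P3@Q0 runs 2, rem=13, quantum used, demote→Q1. Q0=[P4] Q1=[P1,P2,P3] Q2=[]
t=6-8: P4@Q0 runs 2, rem=8, quantum used, demote→Q1. Q0=[] Q1=[P1,P2,P3,P4] Q2=[]
t=8-13: P1@Q1 runs 5, rem=8, quantum used, demote→Q2. Q0=[] Q1=[P2,P3,P4] Q2=[P1]
t=13-18: P2@Q1 runs 5, rem=2, quantum used, demote→Q2. Q0=[] Q1=[P3,P4] Q2=[P1,P2]
t=18-21: P3@Q1 runs 3, rem=10, I/O yield, promote→Q0. Q0=[P3] Q1=[P4] Q2=[P1,P2]
t=21-23: P3@Q0 runs 2, rem=8, quantum used, demote→Q1. Q0=[] Q1=[P4,P3] Q2=[P1,P2]
t=23-28: P4@Q1 runs 5, rem=3, quantum used, demote→Q2. Q0=[] Q1=[P3] Q2=[P1,P2,P4]
t=28-31: P3@Q1 runs 3, rem=5, I/O yield, promote→Q0. Q0=[P3] Q1=[] Q2=[P1,P2,P4]
t=31-33: P3@Q0 runs 2, rem=3, quantum used, demote→Q1. Q0=[] Q1=[P3] Q2=[P1,P2,P4]
t=33-36: P3@Q1 runs 3, rem=0, completes. Q0=[] Q1=[] Q2=[P1,P2,P4]
t=36-44: P1@Q2 runs 8, rem=0, completes. Q0=[] Q1=[] Q2=[P2,P4]
t=44-46: P2@Q2 runs 2, rem=0, completes. Q0=[] Q1=[] Q2=[P4]
t=46-49: P4@Q2 runs 3, rem=0, completes. Q0=[] Q1=[] Q2=[]

Answer: P1(0-2) P2(2-4) P3(4-6) P4(6-8) P1(8-13) P2(13-18) P3(18-21) P3(21-23) P4(23-28) P3(28-31) P3(31-33) P3(33-36) P1(36-44) P2(44-46) P4(46-49)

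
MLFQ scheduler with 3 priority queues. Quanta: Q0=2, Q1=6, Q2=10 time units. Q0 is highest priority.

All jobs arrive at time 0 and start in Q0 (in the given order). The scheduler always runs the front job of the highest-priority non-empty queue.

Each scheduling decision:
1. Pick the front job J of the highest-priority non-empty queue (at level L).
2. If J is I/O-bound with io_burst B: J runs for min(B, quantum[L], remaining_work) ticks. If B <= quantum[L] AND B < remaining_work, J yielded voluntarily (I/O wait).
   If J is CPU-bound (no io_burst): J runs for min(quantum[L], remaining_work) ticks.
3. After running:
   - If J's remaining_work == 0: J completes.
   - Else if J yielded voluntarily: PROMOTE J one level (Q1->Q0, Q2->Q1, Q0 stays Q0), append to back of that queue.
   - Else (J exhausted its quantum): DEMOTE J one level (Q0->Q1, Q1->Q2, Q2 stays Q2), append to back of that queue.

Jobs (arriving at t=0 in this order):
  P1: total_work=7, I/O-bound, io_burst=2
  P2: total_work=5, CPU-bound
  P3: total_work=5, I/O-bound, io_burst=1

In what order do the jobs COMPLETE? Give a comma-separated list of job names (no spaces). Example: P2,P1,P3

Answer: P1,P3,P2

Derivation:
t=0-2: P1@Q0 runs 2, rem=5, I/O yield, promote→Q0. Q0=[P2,P3,P1] Q1=[] Q2=[]
t=2-4: P2@Q0 runs 2, rem=3, quantum used, demote→Q1. Q0=[P3,P1] Q1=[P2] Q2=[]
t=4-5: P3@Q0 runs 1, rem=4, I/O yield, promote→Q0. Q0=[P1,P3] Q1=[P2] Q2=[]
t=5-7: P1@Q0 runs 2, rem=3, I/O yield, promote→Q0. Q0=[P3,P1] Q1=[P2] Q2=[]
t=7-8: P3@Q0 runs 1, rem=3, I/O yield, promote→Q0. Q0=[P1,P3] Q1=[P2] Q2=[]
t=8-10: P1@Q0 runs 2, rem=1, I/O yield, promote→Q0. Q0=[P3,P1] Q1=[P2] Q2=[]
t=10-11: P3@Q0 runs 1, rem=2, I/O yield, promote→Q0. Q0=[P1,P3] Q1=[P2] Q2=[]
t=11-12: P1@Q0 runs 1, rem=0, completes. Q0=[P3] Q1=[P2] Q2=[]
t=12-13: P3@Q0 runs 1, rem=1, I/O yield, promote→Q0. Q0=[P3] Q1=[P2] Q2=[]
t=13-14: P3@Q0 runs 1, rem=0, completes. Q0=[] Q1=[P2] Q2=[]
t=14-17: P2@Q1 runs 3, rem=0, completes. Q0=[] Q1=[] Q2=[]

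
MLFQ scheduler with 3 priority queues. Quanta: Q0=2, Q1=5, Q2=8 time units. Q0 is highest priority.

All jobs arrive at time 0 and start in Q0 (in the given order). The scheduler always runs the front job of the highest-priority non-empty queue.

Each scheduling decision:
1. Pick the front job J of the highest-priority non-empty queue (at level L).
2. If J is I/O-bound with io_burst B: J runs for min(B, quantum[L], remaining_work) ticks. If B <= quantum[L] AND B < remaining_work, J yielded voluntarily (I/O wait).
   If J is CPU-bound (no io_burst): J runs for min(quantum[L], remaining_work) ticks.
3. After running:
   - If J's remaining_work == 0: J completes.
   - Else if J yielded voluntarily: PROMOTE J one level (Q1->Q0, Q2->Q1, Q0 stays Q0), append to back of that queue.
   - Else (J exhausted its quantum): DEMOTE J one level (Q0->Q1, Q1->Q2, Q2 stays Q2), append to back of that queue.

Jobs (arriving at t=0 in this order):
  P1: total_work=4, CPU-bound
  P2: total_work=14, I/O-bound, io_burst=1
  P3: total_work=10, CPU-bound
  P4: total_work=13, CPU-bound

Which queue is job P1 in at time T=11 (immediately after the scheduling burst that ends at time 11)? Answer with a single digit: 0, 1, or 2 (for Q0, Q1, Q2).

Answer: 1

Derivation:
t=0-2: P1@Q0 runs 2, rem=2, quantum used, demote→Q1. Q0=[P2,P3,P4] Q1=[P1] Q2=[]
t=2-3: P2@Q0 runs 1, rem=13, I/O yield, promote→Q0. Q0=[P3,P4,P2] Q1=[P1] Q2=[]
t=3-5: P3@Q0 runs 2, rem=8, quantum used, demote→Q1. Q0=[P4,P2] Q1=[P1,P3] Q2=[]
t=5-7: P4@Q0 runs 2, rem=11, quantum used, demote→Q1. Q0=[P2] Q1=[P1,P3,P4] Q2=[]
t=7-8: P2@Q0 runs 1, rem=12, I/O yield, promote→Q0. Q0=[P2] Q1=[P1,P3,P4] Q2=[]
t=8-9: P2@Q0 runs 1, rem=11, I/O yield, promote→Q0. Q0=[P2] Q1=[P1,P3,P4] Q2=[]
t=9-10: P2@Q0 runs 1, rem=10, I/O yield, promote→Q0. Q0=[P2] Q1=[P1,P3,P4] Q2=[]
t=10-11: P2@Q0 runs 1, rem=9, I/O yield, promote→Q0. Q0=[P2] Q1=[P1,P3,P4] Q2=[]
t=11-12: P2@Q0 runs 1, rem=8, I/O yield, promote→Q0. Q0=[P2] Q1=[P1,P3,P4] Q2=[]
t=12-13: P2@Q0 runs 1, rem=7, I/O yield, promote→Q0. Q0=[P2] Q1=[P1,P3,P4] Q2=[]
t=13-14: P2@Q0 runs 1, rem=6, I/O yield, promote→Q0. Q0=[P2] Q1=[P1,P3,P4] Q2=[]
t=14-15: P2@Q0 runs 1, rem=5, I/O yield, promote→Q0. Q0=[P2] Q1=[P1,P3,P4] Q2=[]
t=15-16: P2@Q0 runs 1, rem=4, I/O yield, promote→Q0. Q0=[P2] Q1=[P1,P3,P4] Q2=[]
t=16-17: P2@Q0 runs 1, rem=3, I/O yield, promote→Q0. Q0=[P2] Q1=[P1,P3,P4] Q2=[]
t=17-18: P2@Q0 runs 1, rem=2, I/O yield, promote→Q0. Q0=[P2] Q1=[P1,P3,P4] Q2=[]
t=18-19: P2@Q0 runs 1, rem=1, I/O yield, promote→Q0. Q0=[P2] Q1=[P1,P3,P4] Q2=[]
t=19-20: P2@Q0 runs 1, rem=0, completes. Q0=[] Q1=[P1,P3,P4] Q2=[]
t=20-22: P1@Q1 runs 2, rem=0, completes. Q0=[] Q1=[P3,P4] Q2=[]
t=22-27: P3@Q1 runs 5, rem=3, quantum used, demote→Q2. Q0=[] Q1=[P4] Q2=[P3]
t=27-32: P4@Q1 runs 5, rem=6, quantum used, demote→Q2. Q0=[] Q1=[] Q2=[P3,P4]
t=32-35: P3@Q2 runs 3, rem=0, completes. Q0=[] Q1=[] Q2=[P4]
t=35-41: P4@Q2 runs 6, rem=0, completes. Q0=[] Q1=[] Q2=[]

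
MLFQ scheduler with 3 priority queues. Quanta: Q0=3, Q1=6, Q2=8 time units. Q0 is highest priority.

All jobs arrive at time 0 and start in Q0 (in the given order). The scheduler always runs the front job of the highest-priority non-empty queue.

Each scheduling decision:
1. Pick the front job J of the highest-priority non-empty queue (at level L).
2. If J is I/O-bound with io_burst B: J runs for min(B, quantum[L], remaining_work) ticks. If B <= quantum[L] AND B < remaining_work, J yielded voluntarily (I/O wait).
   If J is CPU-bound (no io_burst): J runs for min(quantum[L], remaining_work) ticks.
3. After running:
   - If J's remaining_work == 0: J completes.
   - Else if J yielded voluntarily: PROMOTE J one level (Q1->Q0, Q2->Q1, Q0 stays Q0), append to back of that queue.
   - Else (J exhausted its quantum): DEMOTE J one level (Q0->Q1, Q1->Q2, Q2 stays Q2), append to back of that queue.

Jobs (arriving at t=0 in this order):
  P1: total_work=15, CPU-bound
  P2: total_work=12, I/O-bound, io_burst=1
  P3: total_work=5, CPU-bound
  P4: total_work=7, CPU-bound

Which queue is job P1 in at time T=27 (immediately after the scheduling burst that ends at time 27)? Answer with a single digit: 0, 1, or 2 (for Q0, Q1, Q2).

Answer: 2

Derivation:
t=0-3: P1@Q0 runs 3, rem=12, quantum used, demote→Q1. Q0=[P2,P3,P4] Q1=[P1] Q2=[]
t=3-4: P2@Q0 runs 1, rem=11, I/O yield, promote→Q0. Q0=[P3,P4,P2] Q1=[P1] Q2=[]
t=4-7: P3@Q0 runs 3, rem=2, quantum used, demote→Q1. Q0=[P4,P2] Q1=[P1,P3] Q2=[]
t=7-10: P4@Q0 runs 3, rem=4, quantum used, demote→Q1. Q0=[P2] Q1=[P1,P3,P4] Q2=[]
t=10-11: P2@Q0 runs 1, rem=10, I/O yield, promote→Q0. Q0=[P2] Q1=[P1,P3,P4] Q2=[]
t=11-12: P2@Q0 runs 1, rem=9, I/O yield, promote→Q0. Q0=[P2] Q1=[P1,P3,P4] Q2=[]
t=12-13: P2@Q0 runs 1, rem=8, I/O yield, promote→Q0. Q0=[P2] Q1=[P1,P3,P4] Q2=[]
t=13-14: P2@Q0 runs 1, rem=7, I/O yield, promote→Q0. Q0=[P2] Q1=[P1,P3,P4] Q2=[]
t=14-15: P2@Q0 runs 1, rem=6, I/O yield, promote→Q0. Q0=[P2] Q1=[P1,P3,P4] Q2=[]
t=15-16: P2@Q0 runs 1, rem=5, I/O yield, promote→Q0. Q0=[P2] Q1=[P1,P3,P4] Q2=[]
t=16-17: P2@Q0 runs 1, rem=4, I/O yield, promote→Q0. Q0=[P2] Q1=[P1,P3,P4] Q2=[]
t=17-18: P2@Q0 runs 1, rem=3, I/O yield, promote→Q0. Q0=[P2] Q1=[P1,P3,P4] Q2=[]
t=18-19: P2@Q0 runs 1, rem=2, I/O yield, promote→Q0. Q0=[P2] Q1=[P1,P3,P4] Q2=[]
t=19-20: P2@Q0 runs 1, rem=1, I/O yield, promote→Q0. Q0=[P2] Q1=[P1,P3,P4] Q2=[]
t=20-21: P2@Q0 runs 1, rem=0, completes. Q0=[] Q1=[P1,P3,P4] Q2=[]
t=21-27: P1@Q1 runs 6, rem=6, quantum used, demote→Q2. Q0=[] Q1=[P3,P4] Q2=[P1]
t=27-29: P3@Q1 runs 2, rem=0, completes. Q0=[] Q1=[P4] Q2=[P1]
t=29-33: P4@Q1 runs 4, rem=0, completes. Q0=[] Q1=[] Q2=[P1]
t=33-39: P1@Q2 runs 6, rem=0, completes. Q0=[] Q1=[] Q2=[]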